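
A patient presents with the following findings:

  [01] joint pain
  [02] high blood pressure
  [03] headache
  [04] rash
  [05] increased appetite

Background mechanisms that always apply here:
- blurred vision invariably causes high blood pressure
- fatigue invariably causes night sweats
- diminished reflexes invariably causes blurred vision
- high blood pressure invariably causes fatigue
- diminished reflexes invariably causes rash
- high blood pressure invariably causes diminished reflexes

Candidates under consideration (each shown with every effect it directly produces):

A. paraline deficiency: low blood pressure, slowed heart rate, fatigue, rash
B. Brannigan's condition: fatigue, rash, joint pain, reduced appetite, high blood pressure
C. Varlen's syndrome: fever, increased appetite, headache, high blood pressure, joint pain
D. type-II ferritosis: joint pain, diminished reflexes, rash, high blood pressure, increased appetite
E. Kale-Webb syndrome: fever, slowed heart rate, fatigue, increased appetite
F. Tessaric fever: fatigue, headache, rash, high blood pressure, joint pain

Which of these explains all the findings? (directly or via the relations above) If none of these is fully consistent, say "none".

Checking each candidate against the observations:
(A) paraline deficiency — fails on joint pain, high blood pressure, headache, increased appetite (predicts low blood pressure, not high blood pressure)
(B) Brannigan's condition — joint pain match; high blood pressure match; headache miss; rash match; increased appetite miss
(C) Varlen's syndrome — accounts for every observation (rash through high blood pressure → diminished reflexes → rash)
(D) type-II ferritosis — does not account for headache
(E) Kale-Webb syndrome — joint pain miss; high blood pressure miss; headache miss; rash miss; increased appetite match
(F) Tessaric fever — joint pain match; high blood pressure match; headache match; rash match; increased appetite miss
(C) is the only candidate with no mismatches.

C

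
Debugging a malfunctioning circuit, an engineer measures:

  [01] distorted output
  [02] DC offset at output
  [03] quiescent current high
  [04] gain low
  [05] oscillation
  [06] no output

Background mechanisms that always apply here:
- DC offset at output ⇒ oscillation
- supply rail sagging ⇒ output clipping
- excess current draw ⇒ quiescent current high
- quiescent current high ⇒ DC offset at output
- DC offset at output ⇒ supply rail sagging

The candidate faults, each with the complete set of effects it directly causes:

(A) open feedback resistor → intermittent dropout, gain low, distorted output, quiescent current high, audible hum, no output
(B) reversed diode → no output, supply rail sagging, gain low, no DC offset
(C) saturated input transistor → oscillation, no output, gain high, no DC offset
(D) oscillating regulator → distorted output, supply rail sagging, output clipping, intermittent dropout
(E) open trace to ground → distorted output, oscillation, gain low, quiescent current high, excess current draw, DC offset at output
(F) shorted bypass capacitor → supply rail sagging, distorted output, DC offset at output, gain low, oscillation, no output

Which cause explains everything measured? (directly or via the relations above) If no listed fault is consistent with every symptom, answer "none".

For each candidate, compare predicted effects to what was observed:
(A) open feedback resistor — accounts for every observation (DC offset at output by quiescent current high → DC offset at output)
(B) reversed diode — fails on distorted output, DC offset at output, quiescent current high, oscillation (predicts no DC offset, not DC offset at output)
(C) saturated input transistor — distorted output ✗; DC offset at output ✗; quiescent current high ✗; gain low ✗; oscillation ✓; no output ✓
(D) oscillating regulator — distorted output ✓; DC offset at output ✗; quiescent current high ✗; gain low ✗; oscillation ✗; no output ✗
(E) open trace to ground — distorted output ✓; DC offset at output ✓; quiescent current high ✓; gain low ✓; oscillation ✓; no output ✗
(F) shorted bypass capacitor — distorted output ✓; DC offset at output ✓; quiescent current high ✗; gain low ✓; oscillation ✓; no output ✓
Only (A) is consistent with every observation.

A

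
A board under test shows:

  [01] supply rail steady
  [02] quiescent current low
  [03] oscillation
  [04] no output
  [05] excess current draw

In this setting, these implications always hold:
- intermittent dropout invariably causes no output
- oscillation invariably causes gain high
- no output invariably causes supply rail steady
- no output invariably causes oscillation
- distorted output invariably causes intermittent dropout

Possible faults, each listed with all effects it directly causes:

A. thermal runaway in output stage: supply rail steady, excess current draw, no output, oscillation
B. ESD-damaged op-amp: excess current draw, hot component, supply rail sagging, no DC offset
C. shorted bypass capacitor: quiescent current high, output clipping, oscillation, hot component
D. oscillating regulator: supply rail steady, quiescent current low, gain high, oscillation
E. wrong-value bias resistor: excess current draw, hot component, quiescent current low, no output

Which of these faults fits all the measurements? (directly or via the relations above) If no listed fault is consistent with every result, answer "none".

Checking each candidate against the observations:
(A) thermal runaway in output stage — supply rail steady +; quiescent current low -; oscillation +; no output +; excess current draw +
(B) ESD-damaged op-amp — fails on supply rail steady, quiescent current low, oscillation, no output (predicts supply rail sagging, not supply rail steady)
(C) shorted bypass capacitor — supply rail steady -; quiescent current low -; oscillation +; no output -; excess current draw -
(D) oscillating regulator — supply rail steady +; quiescent current low +; oscillation +; no output -; excess current draw -
(E) wrong-value bias resistor — accounts for every observation (supply rail steady through no output → supply rail steady)
(E) alone accounts for all the evidence.

E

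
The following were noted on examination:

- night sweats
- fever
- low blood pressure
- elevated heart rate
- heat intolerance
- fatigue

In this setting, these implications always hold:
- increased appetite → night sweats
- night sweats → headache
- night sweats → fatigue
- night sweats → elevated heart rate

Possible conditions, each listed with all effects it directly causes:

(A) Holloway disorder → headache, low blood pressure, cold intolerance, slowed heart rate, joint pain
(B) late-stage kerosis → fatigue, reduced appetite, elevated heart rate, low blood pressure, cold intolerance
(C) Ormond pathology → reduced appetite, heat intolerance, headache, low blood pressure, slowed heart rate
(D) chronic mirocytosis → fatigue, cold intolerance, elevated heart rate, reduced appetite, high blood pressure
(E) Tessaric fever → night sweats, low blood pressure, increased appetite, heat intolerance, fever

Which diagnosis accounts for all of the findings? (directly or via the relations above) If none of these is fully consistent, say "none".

Checking each candidate against the observations:
(A) Holloway disorder — night sweats ✗; fever ✗; low blood pressure ✓; elevated heart rate ✗; heat intolerance ✗; fatigue ✗
(B) late-stage kerosis — fails on night sweats, fever, heat intolerance (predicts cold intolerance, not heat intolerance)
(C) Ormond pathology — fails on night sweats, fever, elevated heart rate, fatigue (predicts slowed heart rate, not elevated heart rate)
(D) chronic mirocytosis — night sweats ✗; fever ✗; low blood pressure ✗; elevated heart rate ✓; heat intolerance ✗; fatigue ✓
(E) Tessaric fever — accounts for every observation (elevated heart rate by night sweats → elevated heart rate)
(E) is the only candidate with no mismatches.

E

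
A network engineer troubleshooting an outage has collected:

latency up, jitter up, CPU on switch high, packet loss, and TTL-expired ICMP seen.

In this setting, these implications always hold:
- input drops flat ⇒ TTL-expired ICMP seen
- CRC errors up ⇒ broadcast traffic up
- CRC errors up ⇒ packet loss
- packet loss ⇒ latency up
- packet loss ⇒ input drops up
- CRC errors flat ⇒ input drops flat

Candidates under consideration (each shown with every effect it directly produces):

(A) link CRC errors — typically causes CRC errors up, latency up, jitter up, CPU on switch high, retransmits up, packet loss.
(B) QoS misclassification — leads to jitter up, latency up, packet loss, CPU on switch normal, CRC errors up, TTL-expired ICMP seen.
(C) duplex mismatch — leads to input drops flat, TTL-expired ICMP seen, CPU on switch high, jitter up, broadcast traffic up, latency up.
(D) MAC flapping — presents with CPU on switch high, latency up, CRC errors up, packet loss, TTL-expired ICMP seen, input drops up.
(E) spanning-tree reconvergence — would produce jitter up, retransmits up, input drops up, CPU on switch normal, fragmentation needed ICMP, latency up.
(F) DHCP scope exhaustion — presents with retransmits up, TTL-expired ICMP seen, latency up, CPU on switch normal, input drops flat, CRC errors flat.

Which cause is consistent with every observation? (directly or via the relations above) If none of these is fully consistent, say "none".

none

For each candidate, compare predicted effects to what was observed:
(A) link CRC errors — latency up ✓; jitter up ✓; CPU on switch high ✓; packet loss ✓; TTL-expired ICMP seen ✗
(B) QoS misclassification — latency up ✓; jitter up ✓; CPU on switch high ✗; packet loss ✓; TTL-expired ICMP seen ✓
(C) duplex mismatch — does not account for packet loss
(D) MAC flapping — does not account for jitter up
(E) spanning-tree reconvergence — fails on CPU on switch high, packet loss, TTL-expired ICMP seen (predicts CPU on switch normal, not CPU on switch high)
(F) DHCP scope exhaustion — fails on jitter up, CPU on switch high, packet loss (predicts CPU on switch normal, not CPU on switch high)
Every candidate fails on at least one observation.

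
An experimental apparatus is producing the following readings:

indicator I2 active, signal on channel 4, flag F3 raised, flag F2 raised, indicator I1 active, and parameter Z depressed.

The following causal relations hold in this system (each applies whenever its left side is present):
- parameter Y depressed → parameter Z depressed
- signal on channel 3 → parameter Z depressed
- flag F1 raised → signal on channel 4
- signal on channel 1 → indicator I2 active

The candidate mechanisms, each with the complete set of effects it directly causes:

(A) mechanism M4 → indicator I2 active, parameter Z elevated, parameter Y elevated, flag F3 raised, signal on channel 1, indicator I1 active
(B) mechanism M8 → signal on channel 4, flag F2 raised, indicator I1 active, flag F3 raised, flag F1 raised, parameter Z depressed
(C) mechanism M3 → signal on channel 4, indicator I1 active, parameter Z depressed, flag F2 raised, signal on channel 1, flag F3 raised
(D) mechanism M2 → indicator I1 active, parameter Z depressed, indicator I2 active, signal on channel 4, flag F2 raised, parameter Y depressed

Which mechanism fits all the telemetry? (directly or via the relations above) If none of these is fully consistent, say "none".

For each candidate, compare predicted effects to what was observed:
(A) mechanism M4 — fails on signal on channel 4, flag F2 raised, parameter Z depressed (predicts parameter Z elevated, not parameter Z depressed)
(B) mechanism M8 — indicator I2 active miss; signal on channel 4 match; flag F3 raised match; flag F2 raised match; indicator I1 active match; parameter Z depressed match
(C) mechanism M3 — indicator I2 active match (by signal on channel 1 → indicator I2 active); signal on channel 4 match; flag F3 raised match; flag F2 raised match; indicator I1 active match; parameter Z depressed match
(D) mechanism M2 — indicator I2 active match; signal on channel 4 match; flag F3 raised miss; flag F2 raised match; indicator I1 active match; parameter Z depressed match
(C) is the only candidate with no mismatches.

C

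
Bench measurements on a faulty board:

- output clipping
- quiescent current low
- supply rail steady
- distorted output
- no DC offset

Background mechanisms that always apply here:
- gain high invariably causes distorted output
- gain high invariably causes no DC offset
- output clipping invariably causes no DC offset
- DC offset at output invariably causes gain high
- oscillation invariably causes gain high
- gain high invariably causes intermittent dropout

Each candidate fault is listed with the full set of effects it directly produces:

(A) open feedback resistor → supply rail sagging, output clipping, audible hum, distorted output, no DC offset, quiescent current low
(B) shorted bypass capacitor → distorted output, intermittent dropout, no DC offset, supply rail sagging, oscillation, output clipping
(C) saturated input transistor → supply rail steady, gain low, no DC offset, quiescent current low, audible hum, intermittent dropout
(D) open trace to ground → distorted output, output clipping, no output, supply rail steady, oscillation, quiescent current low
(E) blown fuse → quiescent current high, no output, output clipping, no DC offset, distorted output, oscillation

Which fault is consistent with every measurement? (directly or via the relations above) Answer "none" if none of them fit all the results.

Checking each candidate against the observations:
(A) open feedback resistor — output clipping ✓; quiescent current low ✓; supply rail steady ✗; distorted output ✓; no DC offset ✓
(B) shorted bypass capacitor — output clipping ✓; quiescent current low ✗; supply rail steady ✗; distorted output ✓; no DC offset ✓
(C) saturated input transistor — output clipping ✗; quiescent current low ✓; supply rail steady ✓; distorted output ✗; no DC offset ✓
(D) open trace to ground — accounts for every observation (no DC offset through output clipping → no DC offset)
(E) blown fuse — fails on quiescent current low, supply rail steady (predicts quiescent current high, not quiescent current low)
(D) alone accounts for all the evidence.

D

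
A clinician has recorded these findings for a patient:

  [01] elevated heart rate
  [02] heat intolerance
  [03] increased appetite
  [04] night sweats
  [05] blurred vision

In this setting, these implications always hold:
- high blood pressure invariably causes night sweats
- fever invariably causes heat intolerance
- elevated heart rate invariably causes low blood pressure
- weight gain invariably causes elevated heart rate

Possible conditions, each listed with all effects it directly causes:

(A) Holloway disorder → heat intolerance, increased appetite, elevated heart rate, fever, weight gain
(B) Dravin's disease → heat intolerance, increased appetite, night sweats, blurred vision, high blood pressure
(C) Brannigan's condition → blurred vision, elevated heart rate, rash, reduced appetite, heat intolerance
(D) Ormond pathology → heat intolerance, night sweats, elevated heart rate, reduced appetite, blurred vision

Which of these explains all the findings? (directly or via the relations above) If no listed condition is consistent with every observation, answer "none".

Per-candidate check:
(A) Holloway disorder — elevated heart rate yes; heat intolerance yes; increased appetite yes; night sweats NO; blurred vision NO
(B) Dravin's disease — does not account for elevated heart rate
(C) Brannigan's condition — fails on increased appetite, night sweats (predicts reduced appetite, not increased appetite)
(D) Ormond pathology — elevated heart rate yes; heat intolerance yes; increased appetite NO; night sweats yes; blurred vision yes
None of the listed candidates fits everything.

none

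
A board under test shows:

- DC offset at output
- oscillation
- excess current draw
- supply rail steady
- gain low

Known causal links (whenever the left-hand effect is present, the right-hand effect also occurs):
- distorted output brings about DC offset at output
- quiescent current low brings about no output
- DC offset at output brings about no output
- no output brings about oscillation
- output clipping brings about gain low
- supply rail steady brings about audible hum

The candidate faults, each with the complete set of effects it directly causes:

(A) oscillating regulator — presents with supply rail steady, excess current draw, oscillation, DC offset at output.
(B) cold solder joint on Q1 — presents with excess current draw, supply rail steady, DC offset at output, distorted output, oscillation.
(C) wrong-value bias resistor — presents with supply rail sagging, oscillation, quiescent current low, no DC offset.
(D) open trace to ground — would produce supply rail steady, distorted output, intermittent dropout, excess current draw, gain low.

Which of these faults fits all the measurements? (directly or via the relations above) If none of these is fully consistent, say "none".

Checking each candidate against the observations:
(A) oscillating regulator — does not account for gain low
(B) cold solder joint on Q1 — DC offset at output ✓; oscillation ✓; excess current draw ✓; supply rail steady ✓; gain low ✗
(C) wrong-value bias resistor — DC offset at output ✗; oscillation ✓; excess current draw ✗; supply rail steady ✗; gain low ✗
(D) open trace to ground — DC offset at output ✓ (via distorted output → DC offset at output); oscillation ✓ (via distorted output → DC offset at output → no output → oscillation); excess current draw ✓; supply rail steady ✓; gain low ✓
(D) is the only candidate with no mismatches.

D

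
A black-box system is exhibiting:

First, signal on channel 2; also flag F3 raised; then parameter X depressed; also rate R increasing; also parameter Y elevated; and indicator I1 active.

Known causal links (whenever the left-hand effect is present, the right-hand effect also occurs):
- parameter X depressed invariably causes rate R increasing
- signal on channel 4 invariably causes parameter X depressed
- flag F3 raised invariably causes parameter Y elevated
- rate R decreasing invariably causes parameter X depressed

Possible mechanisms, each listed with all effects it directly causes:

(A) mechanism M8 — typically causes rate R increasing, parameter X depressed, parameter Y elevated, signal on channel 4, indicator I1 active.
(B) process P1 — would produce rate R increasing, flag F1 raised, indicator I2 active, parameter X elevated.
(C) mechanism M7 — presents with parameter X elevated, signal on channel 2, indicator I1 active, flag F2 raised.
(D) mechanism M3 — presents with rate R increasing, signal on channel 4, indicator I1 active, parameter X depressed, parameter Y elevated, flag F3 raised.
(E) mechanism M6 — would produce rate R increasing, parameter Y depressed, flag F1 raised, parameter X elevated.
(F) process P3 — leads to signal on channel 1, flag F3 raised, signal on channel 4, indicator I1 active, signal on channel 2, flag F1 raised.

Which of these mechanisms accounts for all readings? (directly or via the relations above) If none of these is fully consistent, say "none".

Per-candidate check:
(A) mechanism M8 — does not account for signal on channel 2, flag F3 raised
(B) process P1 — signal on channel 2 -; flag F3 raised -; parameter X depressed -; rate R increasing +; parameter Y elevated -; indicator I1 active -
(C) mechanism M7 — fails on flag F3 raised, parameter X depressed, rate R increasing, parameter Y elevated (predicts parameter X elevated, not parameter X depressed)
(D) mechanism M3 — does not account for signal on channel 2
(E) mechanism M6 — signal on channel 2 -; flag F3 raised -; parameter X depressed -; rate R increasing +; parameter Y elevated -; indicator I1 active -
(F) process P3 — accounts for every observation (parameter X depressed by signal on channel 4 → parameter X depressed)
Only (F) is consistent with every observation.

F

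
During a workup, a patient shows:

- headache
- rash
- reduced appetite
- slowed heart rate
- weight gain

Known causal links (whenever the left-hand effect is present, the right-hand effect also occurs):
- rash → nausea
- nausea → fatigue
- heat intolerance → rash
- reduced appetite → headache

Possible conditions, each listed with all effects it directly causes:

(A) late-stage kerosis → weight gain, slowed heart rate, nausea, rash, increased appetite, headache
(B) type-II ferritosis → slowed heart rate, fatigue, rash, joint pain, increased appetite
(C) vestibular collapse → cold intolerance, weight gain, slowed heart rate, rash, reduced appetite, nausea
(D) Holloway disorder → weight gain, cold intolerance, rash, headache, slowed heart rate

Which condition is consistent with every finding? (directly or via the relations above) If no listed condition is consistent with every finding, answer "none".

Checking each candidate against the observations:
(A) late-stage kerosis — fails on reduced appetite (predicts increased appetite, not reduced appetite)
(B) type-II ferritosis — headache NO; rash yes; reduced appetite NO; slowed heart rate yes; weight gain NO
(C) vestibular collapse — headache yes (via reduced appetite → headache); rash yes; reduced appetite yes; slowed heart rate yes; weight gain yes
(D) Holloway disorder — headache yes; rash yes; reduced appetite NO; slowed heart rate yes; weight gain yes
Only (C) is consistent with every observation.

C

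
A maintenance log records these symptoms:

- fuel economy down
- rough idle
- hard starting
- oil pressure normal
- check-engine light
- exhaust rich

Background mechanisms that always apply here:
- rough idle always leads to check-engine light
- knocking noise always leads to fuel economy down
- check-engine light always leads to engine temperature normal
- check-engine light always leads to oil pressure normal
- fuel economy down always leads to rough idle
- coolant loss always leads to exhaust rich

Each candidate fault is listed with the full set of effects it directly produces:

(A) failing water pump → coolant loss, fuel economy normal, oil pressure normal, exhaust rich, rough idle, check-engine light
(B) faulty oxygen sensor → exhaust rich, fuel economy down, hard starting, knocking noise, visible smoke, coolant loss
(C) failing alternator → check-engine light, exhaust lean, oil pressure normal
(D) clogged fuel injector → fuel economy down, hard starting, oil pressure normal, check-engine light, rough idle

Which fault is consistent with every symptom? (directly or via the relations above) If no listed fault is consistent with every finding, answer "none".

Checking each candidate against the observations:
(A) failing water pump — fuel economy down miss; rough idle match; hard starting miss; oil pressure normal match; check-engine light match; exhaust rich match
(B) faulty oxygen sensor — fuel economy down match; rough idle match (via fuel economy down → rough idle); hard starting match; oil pressure normal match (via fuel economy down → rough idle → check-engine light → oil pressure normal); check-engine light match (via fuel economy down → rough idle → check-engine light); exhaust rich match
(C) failing alternator — fails on fuel economy down, rough idle, hard starting, exhaust rich (predicts exhaust lean, not exhaust rich)
(D) clogged fuel injector — fuel economy down match; rough idle match; hard starting match; oil pressure normal match; check-engine light match; exhaust rich miss
(B) is the only candidate with no mismatches.

B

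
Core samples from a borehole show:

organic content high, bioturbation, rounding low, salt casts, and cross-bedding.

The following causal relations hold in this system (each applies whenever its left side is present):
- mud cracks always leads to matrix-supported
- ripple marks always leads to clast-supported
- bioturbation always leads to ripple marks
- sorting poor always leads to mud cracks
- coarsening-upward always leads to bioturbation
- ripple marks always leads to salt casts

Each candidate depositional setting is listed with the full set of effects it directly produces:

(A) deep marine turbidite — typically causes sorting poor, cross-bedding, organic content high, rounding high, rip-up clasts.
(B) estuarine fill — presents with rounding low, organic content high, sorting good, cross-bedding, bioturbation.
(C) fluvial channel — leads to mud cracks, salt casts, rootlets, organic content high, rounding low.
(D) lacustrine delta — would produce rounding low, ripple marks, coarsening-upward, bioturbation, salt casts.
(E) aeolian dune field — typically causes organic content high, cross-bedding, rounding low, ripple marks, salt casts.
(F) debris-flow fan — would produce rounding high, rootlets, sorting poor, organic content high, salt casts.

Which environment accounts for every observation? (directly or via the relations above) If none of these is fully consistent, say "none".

B

For each candidate, compare predicted effects to what was observed:
(A) deep marine turbidite — organic content high yes; bioturbation NO; rounding low NO; salt casts NO; cross-bedding yes
(B) estuarine fill — accounts for every observation (salt casts via bioturbation → ripple marks → salt casts)
(C) fluvial channel — organic content high yes; bioturbation NO; rounding low yes; salt casts yes; cross-bedding NO
(D) lacustrine delta — organic content high NO; bioturbation yes; rounding low yes; salt casts yes; cross-bedding NO
(E) aeolian dune field — organic content high yes; bioturbation NO; rounding low yes; salt casts yes; cross-bedding yes
(F) debris-flow fan — organic content high yes; bioturbation NO; rounding low NO; salt casts yes; cross-bedding NO
Only (B) is consistent with every observation.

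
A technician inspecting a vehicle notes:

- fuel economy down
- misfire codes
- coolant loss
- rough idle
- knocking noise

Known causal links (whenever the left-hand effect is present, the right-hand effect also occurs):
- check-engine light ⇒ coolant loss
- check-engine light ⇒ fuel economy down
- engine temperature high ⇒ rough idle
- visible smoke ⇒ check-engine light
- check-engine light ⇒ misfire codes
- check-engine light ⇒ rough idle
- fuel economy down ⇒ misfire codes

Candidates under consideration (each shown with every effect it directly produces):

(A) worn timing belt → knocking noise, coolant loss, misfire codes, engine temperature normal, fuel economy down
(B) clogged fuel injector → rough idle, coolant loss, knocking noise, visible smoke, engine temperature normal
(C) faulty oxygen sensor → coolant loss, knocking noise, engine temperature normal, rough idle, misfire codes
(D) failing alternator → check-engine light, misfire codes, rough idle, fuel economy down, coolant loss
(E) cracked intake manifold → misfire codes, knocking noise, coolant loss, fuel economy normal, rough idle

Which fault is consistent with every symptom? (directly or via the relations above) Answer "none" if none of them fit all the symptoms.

B

For each candidate, compare predicted effects to what was observed:
(A) worn timing belt — fuel economy down match; misfire codes match; coolant loss match; rough idle miss; knocking noise match
(B) clogged fuel injector — fuel economy down match (via visible smoke → check-engine light → fuel economy down); misfire codes match (via visible smoke → check-engine light → misfire codes); coolant loss match; rough idle match; knocking noise match
(C) faulty oxygen sensor — fuel economy down miss; misfire codes match; coolant loss match; rough idle match; knocking noise match
(D) failing alternator — fuel economy down match; misfire codes match; coolant loss match; rough idle match; knocking noise miss
(E) cracked intake manifold — fuel economy down miss; misfire codes match; coolant loss match; rough idle match; knocking noise match
(B) is the only candidate with no mismatches.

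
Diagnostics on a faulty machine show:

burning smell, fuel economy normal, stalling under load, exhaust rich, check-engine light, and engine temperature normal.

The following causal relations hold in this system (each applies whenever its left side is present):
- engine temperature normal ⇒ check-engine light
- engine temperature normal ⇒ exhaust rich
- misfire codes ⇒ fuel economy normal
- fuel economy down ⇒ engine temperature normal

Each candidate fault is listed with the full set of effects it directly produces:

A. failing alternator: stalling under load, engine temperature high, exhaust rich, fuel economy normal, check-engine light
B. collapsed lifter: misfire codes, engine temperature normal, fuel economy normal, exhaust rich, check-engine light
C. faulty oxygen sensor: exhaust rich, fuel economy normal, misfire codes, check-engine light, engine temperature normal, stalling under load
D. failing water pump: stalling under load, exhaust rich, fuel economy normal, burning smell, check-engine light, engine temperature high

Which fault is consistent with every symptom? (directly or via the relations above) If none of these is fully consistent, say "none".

none

Per-candidate check:
(A) failing alternator — burning smell NO; fuel economy normal yes; stalling under load yes; exhaust rich yes; check-engine light yes; engine temperature normal NO
(B) collapsed lifter — does not account for burning smell, stalling under load
(C) faulty oxygen sensor — burning smell NO; fuel economy normal yes; stalling under load yes; exhaust rich yes; check-engine light yes; engine temperature normal yes
(D) failing water pump — burning smell yes; fuel economy normal yes; stalling under load yes; exhaust rich yes; check-engine light yes; engine temperature normal NO
No candidate is consistent with all observations.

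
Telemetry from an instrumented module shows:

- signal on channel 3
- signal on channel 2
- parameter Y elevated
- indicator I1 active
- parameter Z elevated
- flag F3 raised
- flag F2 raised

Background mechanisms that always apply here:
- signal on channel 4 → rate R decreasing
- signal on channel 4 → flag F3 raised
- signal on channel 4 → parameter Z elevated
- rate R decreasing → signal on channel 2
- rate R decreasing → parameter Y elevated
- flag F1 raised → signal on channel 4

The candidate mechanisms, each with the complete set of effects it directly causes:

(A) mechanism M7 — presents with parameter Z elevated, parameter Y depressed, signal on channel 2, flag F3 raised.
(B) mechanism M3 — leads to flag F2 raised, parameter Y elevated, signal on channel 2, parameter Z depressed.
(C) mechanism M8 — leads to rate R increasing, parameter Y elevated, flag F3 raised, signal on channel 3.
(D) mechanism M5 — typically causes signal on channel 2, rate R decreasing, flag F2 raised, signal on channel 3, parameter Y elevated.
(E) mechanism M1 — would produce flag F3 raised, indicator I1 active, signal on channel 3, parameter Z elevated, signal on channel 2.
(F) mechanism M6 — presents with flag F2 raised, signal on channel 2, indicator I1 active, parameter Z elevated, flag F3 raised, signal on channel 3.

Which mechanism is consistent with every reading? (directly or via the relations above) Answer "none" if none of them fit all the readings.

none

Per-candidate check:
(A) mechanism M7 — fails on signal on channel 3, parameter Y elevated, indicator I1 active, flag F2 raised (predicts parameter Y depressed, not parameter Y elevated)
(B) mechanism M3 — fails on signal on channel 3, indicator I1 active, parameter Z elevated, flag F3 raised (predicts parameter Z depressed, not parameter Z elevated)
(C) mechanism M8 — does not account for signal on channel 2, indicator I1 active, parameter Z elevated, flag F2 raised
(D) mechanism M5 — signal on channel 3 match; signal on channel 2 match; parameter Y elevated match; indicator I1 active miss; parameter Z elevated miss; flag F3 raised miss; flag F2 raised match
(E) mechanism M1 — does not account for parameter Y elevated, flag F2 raised
(F) mechanism M6 — signal on channel 3 match; signal on channel 2 match; parameter Y elevated miss; indicator I1 active match; parameter Z elevated match; flag F3 raised match; flag F2 raised match
Every candidate fails on at least one observation.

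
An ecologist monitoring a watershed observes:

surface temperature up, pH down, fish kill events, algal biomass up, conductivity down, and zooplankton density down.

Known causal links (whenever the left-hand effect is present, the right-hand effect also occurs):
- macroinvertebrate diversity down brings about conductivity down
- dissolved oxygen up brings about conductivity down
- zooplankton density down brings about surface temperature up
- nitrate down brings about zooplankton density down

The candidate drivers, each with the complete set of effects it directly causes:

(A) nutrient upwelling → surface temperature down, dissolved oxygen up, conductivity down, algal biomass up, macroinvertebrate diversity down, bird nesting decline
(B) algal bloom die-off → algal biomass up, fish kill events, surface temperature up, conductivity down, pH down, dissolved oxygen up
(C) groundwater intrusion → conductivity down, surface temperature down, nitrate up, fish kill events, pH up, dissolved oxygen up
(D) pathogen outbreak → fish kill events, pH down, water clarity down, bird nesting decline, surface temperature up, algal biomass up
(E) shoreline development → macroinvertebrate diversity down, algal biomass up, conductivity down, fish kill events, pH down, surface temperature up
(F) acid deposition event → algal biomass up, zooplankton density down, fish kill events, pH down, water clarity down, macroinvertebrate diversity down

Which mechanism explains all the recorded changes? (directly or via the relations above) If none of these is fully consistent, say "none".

Testing each hypothesis:
(A) nutrient upwelling — surface temperature up NO; pH down NO; fish kill events NO; algal biomass up yes; conductivity down yes; zooplankton density down NO
(B) algal bloom die-off — surface temperature up yes; pH down yes; fish kill events yes; algal biomass up yes; conductivity down yes; zooplankton density down NO
(C) groundwater intrusion — fails on surface temperature up, pH down, algal biomass up, zooplankton density down (predicts surface temperature down, not surface temperature up; predicts pH up, not pH down)
(D) pathogen outbreak — does not account for conductivity down, zooplankton density down
(E) shoreline development — does not account for zooplankton density down
(F) acid deposition event — surface temperature up yes (via zooplankton density down → surface temperature up); pH down yes; fish kill events yes; algal biomass up yes; conductivity down yes (via macroinvertebrate diversity down → conductivity down); zooplankton density down yes
(F) alone accounts for all the evidence.

F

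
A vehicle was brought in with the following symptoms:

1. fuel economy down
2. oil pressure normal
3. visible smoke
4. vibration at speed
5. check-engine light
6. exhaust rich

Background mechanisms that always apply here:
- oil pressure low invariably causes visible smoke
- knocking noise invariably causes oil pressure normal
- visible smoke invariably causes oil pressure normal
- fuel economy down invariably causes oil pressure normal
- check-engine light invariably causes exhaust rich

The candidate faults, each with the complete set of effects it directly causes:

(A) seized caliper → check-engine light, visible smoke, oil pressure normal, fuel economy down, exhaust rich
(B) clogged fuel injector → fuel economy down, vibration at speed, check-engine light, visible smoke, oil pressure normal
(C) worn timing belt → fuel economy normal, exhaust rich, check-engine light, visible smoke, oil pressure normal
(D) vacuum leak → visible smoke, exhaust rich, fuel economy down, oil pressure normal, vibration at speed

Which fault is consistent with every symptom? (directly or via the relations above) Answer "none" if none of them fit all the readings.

B

Per-candidate check:
(A) seized caliper — fuel economy down yes; oil pressure normal yes; visible smoke yes; vibration at speed NO; check-engine light yes; exhaust rich yes
(B) clogged fuel injector — accounts for every observation (exhaust rich via check-engine light → exhaust rich)
(C) worn timing belt — fuel economy down NO; oil pressure normal yes; visible smoke yes; vibration at speed NO; check-engine light yes; exhaust rich yes
(D) vacuum leak — does not account for check-engine light
(B) alone accounts for all the evidence.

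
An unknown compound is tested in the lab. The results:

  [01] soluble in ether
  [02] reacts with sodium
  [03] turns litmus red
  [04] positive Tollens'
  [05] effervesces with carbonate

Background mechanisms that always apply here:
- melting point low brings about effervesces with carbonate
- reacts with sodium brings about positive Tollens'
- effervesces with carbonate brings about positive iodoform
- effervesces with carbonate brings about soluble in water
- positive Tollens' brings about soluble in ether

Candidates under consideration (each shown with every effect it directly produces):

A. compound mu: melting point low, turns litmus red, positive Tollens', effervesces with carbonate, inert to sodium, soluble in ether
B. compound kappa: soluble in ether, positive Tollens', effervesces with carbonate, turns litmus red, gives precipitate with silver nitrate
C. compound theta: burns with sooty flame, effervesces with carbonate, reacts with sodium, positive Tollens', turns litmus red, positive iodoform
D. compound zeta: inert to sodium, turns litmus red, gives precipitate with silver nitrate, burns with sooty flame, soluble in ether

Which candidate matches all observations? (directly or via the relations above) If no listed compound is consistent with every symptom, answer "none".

C

Testing each hypothesis:
(A) compound mu — soluble in ether yes; reacts with sodium NO; turns litmus red yes; positive Tollens' yes; effervesces with carbonate yes
(B) compound kappa — soluble in ether yes; reacts with sodium NO; turns litmus red yes; positive Tollens' yes; effervesces with carbonate yes
(C) compound theta — soluble in ether yes (by positive Tollens' → soluble in ether); reacts with sodium yes; turns litmus red yes; positive Tollens' yes; effervesces with carbonate yes
(D) compound zeta — soluble in ether yes; reacts with sodium NO; turns litmus red yes; positive Tollens' NO; effervesces with carbonate NO
Only (C) is consistent with every observation.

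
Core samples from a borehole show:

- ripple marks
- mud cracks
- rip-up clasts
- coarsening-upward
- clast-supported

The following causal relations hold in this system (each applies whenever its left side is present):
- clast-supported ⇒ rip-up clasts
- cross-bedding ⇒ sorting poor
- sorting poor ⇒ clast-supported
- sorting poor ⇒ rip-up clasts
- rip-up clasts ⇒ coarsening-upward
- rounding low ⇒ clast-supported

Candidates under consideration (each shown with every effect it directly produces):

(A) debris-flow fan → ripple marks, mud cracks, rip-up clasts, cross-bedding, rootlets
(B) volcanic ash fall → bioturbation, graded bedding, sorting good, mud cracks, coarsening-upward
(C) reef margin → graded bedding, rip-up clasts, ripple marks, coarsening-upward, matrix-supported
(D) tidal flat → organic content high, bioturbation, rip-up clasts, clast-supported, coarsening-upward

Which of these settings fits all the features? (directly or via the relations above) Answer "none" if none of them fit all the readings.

For each candidate, compare predicted effects to what was observed:
(A) debris-flow fan — ripple marks +; mud cracks +; rip-up clasts +; coarsening-upward + (through rip-up clasts → coarsening-upward); clast-supported + (through cross-bedding → sorting poor → clast-supported)
(B) volcanic ash fall — ripple marks -; mud cracks +; rip-up clasts -; coarsening-upward +; clast-supported -
(C) reef margin — ripple marks +; mud cracks -; rip-up clasts +; coarsening-upward +; clast-supported -
(D) tidal flat — ripple marks -; mud cracks -; rip-up clasts +; coarsening-upward +; clast-supported +
Only (A) is consistent with every observation.

A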